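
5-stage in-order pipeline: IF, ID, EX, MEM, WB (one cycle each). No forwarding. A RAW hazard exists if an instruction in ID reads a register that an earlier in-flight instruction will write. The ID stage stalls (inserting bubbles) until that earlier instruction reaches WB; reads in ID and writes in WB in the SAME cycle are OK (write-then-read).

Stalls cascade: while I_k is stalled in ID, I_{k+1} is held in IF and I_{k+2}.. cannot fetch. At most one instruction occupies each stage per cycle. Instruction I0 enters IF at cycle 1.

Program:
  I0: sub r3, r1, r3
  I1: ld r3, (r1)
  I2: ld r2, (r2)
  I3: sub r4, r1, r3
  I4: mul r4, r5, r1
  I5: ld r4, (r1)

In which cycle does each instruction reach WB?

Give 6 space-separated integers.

I0 sub r3 <- r1,r3: IF@1 ID@2 stall=0 (-) EX@3 MEM@4 WB@5
I1 ld r3 <- r1: IF@2 ID@3 stall=0 (-) EX@4 MEM@5 WB@6
I2 ld r2 <- r2: IF@3 ID@4 stall=0 (-) EX@5 MEM@6 WB@7
I3 sub r4 <- r1,r3: IF@4 ID@5 stall=1 (RAW on I1.r3 (WB@6)) EX@7 MEM@8 WB@9
I4 mul r4 <- r5,r1: IF@5 ID@7 stall=0 (-) EX@8 MEM@9 WB@10
I5 ld r4 <- r1: IF@7 ID@8 stall=0 (-) EX@9 MEM@10 WB@11

Answer: 5 6 7 9 10 11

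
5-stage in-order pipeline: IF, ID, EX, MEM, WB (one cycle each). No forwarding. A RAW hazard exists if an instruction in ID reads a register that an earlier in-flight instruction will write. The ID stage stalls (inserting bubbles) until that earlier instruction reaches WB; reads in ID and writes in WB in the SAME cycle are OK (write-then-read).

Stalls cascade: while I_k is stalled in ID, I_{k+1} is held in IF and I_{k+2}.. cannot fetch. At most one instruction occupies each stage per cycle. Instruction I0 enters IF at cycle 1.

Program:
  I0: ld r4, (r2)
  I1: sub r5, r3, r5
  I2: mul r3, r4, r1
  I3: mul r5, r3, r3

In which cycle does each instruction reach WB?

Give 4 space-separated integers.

I0 ld r4 <- r2: IF@1 ID@2 stall=0 (-) EX@3 MEM@4 WB@5
I1 sub r5 <- r3,r5: IF@2 ID@3 stall=0 (-) EX@4 MEM@5 WB@6
I2 mul r3 <- r4,r1: IF@3 ID@4 stall=1 (RAW on I0.r4 (WB@5)) EX@6 MEM@7 WB@8
I3 mul r5 <- r3,r3: IF@4 ID@6 stall=2 (RAW on I2.r3 (WB@8)) EX@9 MEM@10 WB@11

Answer: 5 6 8 11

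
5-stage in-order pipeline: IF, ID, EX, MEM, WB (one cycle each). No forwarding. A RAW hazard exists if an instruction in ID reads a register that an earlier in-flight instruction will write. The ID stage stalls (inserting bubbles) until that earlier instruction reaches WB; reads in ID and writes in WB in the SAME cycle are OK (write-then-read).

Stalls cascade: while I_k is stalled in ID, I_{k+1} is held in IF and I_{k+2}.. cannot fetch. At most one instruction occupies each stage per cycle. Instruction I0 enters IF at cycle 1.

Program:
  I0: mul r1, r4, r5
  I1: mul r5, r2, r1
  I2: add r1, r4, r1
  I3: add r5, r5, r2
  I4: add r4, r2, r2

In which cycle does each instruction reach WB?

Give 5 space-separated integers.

Answer: 5 8 9 11 12

Derivation:
I0 mul r1 <- r4,r5: IF@1 ID@2 stall=0 (-) EX@3 MEM@4 WB@5
I1 mul r5 <- r2,r1: IF@2 ID@3 stall=2 (RAW on I0.r1 (WB@5)) EX@6 MEM@7 WB@8
I2 add r1 <- r4,r1: IF@3 ID@6 stall=0 (-) EX@7 MEM@8 WB@9
I3 add r5 <- r5,r2: IF@6 ID@7 stall=1 (RAW on I1.r5 (WB@8)) EX@9 MEM@10 WB@11
I4 add r4 <- r2,r2: IF@7 ID@9 stall=0 (-) EX@10 MEM@11 WB@12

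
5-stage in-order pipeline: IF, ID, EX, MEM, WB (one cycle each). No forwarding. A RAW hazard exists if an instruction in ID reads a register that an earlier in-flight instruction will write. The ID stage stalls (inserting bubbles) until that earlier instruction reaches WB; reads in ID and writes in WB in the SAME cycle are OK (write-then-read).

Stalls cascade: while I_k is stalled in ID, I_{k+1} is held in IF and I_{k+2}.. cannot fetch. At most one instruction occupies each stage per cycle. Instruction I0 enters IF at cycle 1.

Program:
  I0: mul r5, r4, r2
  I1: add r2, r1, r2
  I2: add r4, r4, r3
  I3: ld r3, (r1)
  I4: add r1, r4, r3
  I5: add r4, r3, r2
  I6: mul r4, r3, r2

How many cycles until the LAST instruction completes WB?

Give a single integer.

Answer: 13

Derivation:
I0 mul r5 <- r4,r2: IF@1 ID@2 stall=0 (-) EX@3 MEM@4 WB@5
I1 add r2 <- r1,r2: IF@2 ID@3 stall=0 (-) EX@4 MEM@5 WB@6
I2 add r4 <- r4,r3: IF@3 ID@4 stall=0 (-) EX@5 MEM@6 WB@7
I3 ld r3 <- r1: IF@4 ID@5 stall=0 (-) EX@6 MEM@7 WB@8
I4 add r1 <- r4,r3: IF@5 ID@6 stall=2 (RAW on I3.r3 (WB@8)) EX@9 MEM@10 WB@11
I5 add r4 <- r3,r2: IF@6 ID@9 stall=0 (-) EX@10 MEM@11 WB@12
I6 mul r4 <- r3,r2: IF@9 ID@10 stall=0 (-) EX@11 MEM@12 WB@13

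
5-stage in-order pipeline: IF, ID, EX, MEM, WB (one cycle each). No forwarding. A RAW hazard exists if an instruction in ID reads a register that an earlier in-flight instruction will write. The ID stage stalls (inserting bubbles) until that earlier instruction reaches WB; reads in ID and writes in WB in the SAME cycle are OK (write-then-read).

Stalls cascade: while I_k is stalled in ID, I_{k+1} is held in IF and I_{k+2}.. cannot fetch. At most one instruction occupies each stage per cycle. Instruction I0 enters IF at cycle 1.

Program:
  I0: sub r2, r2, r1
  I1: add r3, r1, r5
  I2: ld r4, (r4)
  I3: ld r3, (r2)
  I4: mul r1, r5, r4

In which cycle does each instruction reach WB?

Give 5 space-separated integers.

Answer: 5 6 7 8 10

Derivation:
I0 sub r2 <- r2,r1: IF@1 ID@2 stall=0 (-) EX@3 MEM@4 WB@5
I1 add r3 <- r1,r5: IF@2 ID@3 stall=0 (-) EX@4 MEM@5 WB@6
I2 ld r4 <- r4: IF@3 ID@4 stall=0 (-) EX@5 MEM@6 WB@7
I3 ld r3 <- r2: IF@4 ID@5 stall=0 (-) EX@6 MEM@7 WB@8
I4 mul r1 <- r5,r4: IF@5 ID@6 stall=1 (RAW on I2.r4 (WB@7)) EX@8 MEM@9 WB@10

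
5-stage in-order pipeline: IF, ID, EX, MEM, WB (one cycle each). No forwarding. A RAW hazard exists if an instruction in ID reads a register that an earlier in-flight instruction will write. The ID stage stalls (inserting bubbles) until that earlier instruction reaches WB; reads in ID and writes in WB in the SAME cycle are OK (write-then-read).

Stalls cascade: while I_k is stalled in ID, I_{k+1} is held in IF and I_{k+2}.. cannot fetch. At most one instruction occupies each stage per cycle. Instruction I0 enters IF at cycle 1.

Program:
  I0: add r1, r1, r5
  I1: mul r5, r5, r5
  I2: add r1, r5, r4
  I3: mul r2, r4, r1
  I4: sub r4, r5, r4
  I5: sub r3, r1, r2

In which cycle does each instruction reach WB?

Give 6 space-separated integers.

Answer: 5 6 9 12 13 15

Derivation:
I0 add r1 <- r1,r5: IF@1 ID@2 stall=0 (-) EX@3 MEM@4 WB@5
I1 mul r5 <- r5,r5: IF@2 ID@3 stall=0 (-) EX@4 MEM@5 WB@6
I2 add r1 <- r5,r4: IF@3 ID@4 stall=2 (RAW on I1.r5 (WB@6)) EX@7 MEM@8 WB@9
I3 mul r2 <- r4,r1: IF@4 ID@7 stall=2 (RAW on I2.r1 (WB@9)) EX@10 MEM@11 WB@12
I4 sub r4 <- r5,r4: IF@7 ID@10 stall=0 (-) EX@11 MEM@12 WB@13
I5 sub r3 <- r1,r2: IF@10 ID@11 stall=1 (RAW on I3.r2 (WB@12)) EX@13 MEM@14 WB@15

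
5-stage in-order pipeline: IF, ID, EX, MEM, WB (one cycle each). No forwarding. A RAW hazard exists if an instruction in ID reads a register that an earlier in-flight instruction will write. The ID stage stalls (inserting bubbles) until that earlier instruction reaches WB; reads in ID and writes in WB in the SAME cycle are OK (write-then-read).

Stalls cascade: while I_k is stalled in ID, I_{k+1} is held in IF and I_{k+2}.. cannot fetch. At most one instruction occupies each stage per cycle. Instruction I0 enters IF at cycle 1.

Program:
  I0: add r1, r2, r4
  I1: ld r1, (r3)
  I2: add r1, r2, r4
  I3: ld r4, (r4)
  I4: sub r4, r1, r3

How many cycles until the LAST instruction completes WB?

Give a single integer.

Answer: 10

Derivation:
I0 add r1 <- r2,r4: IF@1 ID@2 stall=0 (-) EX@3 MEM@4 WB@5
I1 ld r1 <- r3: IF@2 ID@3 stall=0 (-) EX@4 MEM@5 WB@6
I2 add r1 <- r2,r4: IF@3 ID@4 stall=0 (-) EX@5 MEM@6 WB@7
I3 ld r4 <- r4: IF@4 ID@5 stall=0 (-) EX@6 MEM@7 WB@8
I4 sub r4 <- r1,r3: IF@5 ID@6 stall=1 (RAW on I2.r1 (WB@7)) EX@8 MEM@9 WB@10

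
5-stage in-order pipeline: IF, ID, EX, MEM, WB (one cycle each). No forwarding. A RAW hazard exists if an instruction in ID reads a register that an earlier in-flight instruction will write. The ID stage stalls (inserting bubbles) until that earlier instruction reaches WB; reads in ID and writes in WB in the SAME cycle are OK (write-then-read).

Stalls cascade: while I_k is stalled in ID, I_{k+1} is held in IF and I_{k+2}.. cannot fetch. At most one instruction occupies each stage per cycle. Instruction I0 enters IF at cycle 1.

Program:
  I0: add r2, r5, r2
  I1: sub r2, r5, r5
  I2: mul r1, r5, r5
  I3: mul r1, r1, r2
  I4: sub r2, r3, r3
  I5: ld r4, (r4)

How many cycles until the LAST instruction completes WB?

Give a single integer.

I0 add r2 <- r5,r2: IF@1 ID@2 stall=0 (-) EX@3 MEM@4 WB@5
I1 sub r2 <- r5,r5: IF@2 ID@3 stall=0 (-) EX@4 MEM@5 WB@6
I2 mul r1 <- r5,r5: IF@3 ID@4 stall=0 (-) EX@5 MEM@6 WB@7
I3 mul r1 <- r1,r2: IF@4 ID@5 stall=2 (RAW on I2.r1 (WB@7)) EX@8 MEM@9 WB@10
I4 sub r2 <- r3,r3: IF@5 ID@8 stall=0 (-) EX@9 MEM@10 WB@11
I5 ld r4 <- r4: IF@8 ID@9 stall=0 (-) EX@10 MEM@11 WB@12

Answer: 12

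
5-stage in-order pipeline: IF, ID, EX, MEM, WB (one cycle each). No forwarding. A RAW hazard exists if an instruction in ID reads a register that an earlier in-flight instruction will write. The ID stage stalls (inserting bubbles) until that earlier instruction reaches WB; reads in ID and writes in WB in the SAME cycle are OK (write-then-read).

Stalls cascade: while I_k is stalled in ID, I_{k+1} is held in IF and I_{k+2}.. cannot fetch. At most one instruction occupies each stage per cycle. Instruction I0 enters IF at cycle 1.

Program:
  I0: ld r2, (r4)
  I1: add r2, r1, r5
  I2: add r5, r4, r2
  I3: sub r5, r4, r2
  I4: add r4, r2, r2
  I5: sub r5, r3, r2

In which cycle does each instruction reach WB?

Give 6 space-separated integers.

I0 ld r2 <- r4: IF@1 ID@2 stall=0 (-) EX@3 MEM@4 WB@5
I1 add r2 <- r1,r5: IF@2 ID@3 stall=0 (-) EX@4 MEM@5 WB@6
I2 add r5 <- r4,r2: IF@3 ID@4 stall=2 (RAW on I1.r2 (WB@6)) EX@7 MEM@8 WB@9
I3 sub r5 <- r4,r2: IF@4 ID@7 stall=0 (-) EX@8 MEM@9 WB@10
I4 add r4 <- r2,r2: IF@7 ID@8 stall=0 (-) EX@9 MEM@10 WB@11
I5 sub r5 <- r3,r2: IF@8 ID@9 stall=0 (-) EX@10 MEM@11 WB@12

Answer: 5 6 9 10 11 12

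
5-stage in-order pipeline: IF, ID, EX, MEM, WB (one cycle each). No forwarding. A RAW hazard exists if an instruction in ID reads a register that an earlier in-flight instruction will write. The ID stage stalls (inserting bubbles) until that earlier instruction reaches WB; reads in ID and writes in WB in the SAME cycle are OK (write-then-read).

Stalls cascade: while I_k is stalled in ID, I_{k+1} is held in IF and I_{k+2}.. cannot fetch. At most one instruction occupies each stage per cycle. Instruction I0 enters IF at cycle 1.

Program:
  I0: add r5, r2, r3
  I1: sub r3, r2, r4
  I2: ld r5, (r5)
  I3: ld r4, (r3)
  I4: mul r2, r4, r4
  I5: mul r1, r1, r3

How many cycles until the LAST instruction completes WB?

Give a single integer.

I0 add r5 <- r2,r3: IF@1 ID@2 stall=0 (-) EX@3 MEM@4 WB@5
I1 sub r3 <- r2,r4: IF@2 ID@3 stall=0 (-) EX@4 MEM@5 WB@6
I2 ld r5 <- r5: IF@3 ID@4 stall=1 (RAW on I0.r5 (WB@5)) EX@6 MEM@7 WB@8
I3 ld r4 <- r3: IF@4 ID@6 stall=0 (-) EX@7 MEM@8 WB@9
I4 mul r2 <- r4,r4: IF@6 ID@7 stall=2 (RAW on I3.r4 (WB@9)) EX@10 MEM@11 WB@12
I5 mul r1 <- r1,r3: IF@7 ID@10 stall=0 (-) EX@11 MEM@12 WB@13

Answer: 13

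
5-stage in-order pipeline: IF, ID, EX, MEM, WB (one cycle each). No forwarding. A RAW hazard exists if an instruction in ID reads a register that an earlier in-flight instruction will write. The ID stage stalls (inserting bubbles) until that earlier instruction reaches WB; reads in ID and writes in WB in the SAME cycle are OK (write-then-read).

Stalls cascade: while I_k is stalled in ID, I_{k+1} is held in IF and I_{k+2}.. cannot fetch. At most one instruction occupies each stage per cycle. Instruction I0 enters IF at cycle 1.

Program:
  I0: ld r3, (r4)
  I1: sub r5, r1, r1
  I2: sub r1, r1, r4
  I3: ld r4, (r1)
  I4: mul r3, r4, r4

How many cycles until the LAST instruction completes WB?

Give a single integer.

Answer: 13

Derivation:
I0 ld r3 <- r4: IF@1 ID@2 stall=0 (-) EX@3 MEM@4 WB@5
I1 sub r5 <- r1,r1: IF@2 ID@3 stall=0 (-) EX@4 MEM@5 WB@6
I2 sub r1 <- r1,r4: IF@3 ID@4 stall=0 (-) EX@5 MEM@6 WB@7
I3 ld r4 <- r1: IF@4 ID@5 stall=2 (RAW on I2.r1 (WB@7)) EX@8 MEM@9 WB@10
I4 mul r3 <- r4,r4: IF@5 ID@8 stall=2 (RAW on I3.r4 (WB@10)) EX@11 MEM@12 WB@13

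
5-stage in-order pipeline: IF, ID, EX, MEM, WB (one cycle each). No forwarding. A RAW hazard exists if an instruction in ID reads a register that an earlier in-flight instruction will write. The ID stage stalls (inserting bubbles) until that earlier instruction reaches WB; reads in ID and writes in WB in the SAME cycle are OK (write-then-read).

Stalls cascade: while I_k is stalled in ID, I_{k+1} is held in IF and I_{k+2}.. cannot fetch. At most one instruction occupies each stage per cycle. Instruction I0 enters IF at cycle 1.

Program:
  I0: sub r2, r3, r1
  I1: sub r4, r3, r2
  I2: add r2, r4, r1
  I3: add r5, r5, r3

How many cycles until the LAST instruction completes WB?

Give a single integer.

Answer: 12

Derivation:
I0 sub r2 <- r3,r1: IF@1 ID@2 stall=0 (-) EX@3 MEM@4 WB@5
I1 sub r4 <- r3,r2: IF@2 ID@3 stall=2 (RAW on I0.r2 (WB@5)) EX@6 MEM@7 WB@8
I2 add r2 <- r4,r1: IF@3 ID@6 stall=2 (RAW on I1.r4 (WB@8)) EX@9 MEM@10 WB@11
I3 add r5 <- r5,r3: IF@6 ID@9 stall=0 (-) EX@10 MEM@11 WB@12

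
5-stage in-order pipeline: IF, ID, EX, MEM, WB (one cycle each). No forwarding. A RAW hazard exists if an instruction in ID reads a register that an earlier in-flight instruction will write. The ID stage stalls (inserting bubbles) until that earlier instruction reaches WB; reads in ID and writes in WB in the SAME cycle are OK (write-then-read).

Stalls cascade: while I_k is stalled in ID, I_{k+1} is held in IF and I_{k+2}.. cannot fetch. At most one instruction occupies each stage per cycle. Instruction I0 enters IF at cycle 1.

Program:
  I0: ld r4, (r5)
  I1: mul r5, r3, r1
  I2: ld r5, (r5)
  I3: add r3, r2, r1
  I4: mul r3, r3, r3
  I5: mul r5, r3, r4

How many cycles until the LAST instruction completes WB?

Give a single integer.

Answer: 16

Derivation:
I0 ld r4 <- r5: IF@1 ID@2 stall=0 (-) EX@3 MEM@4 WB@5
I1 mul r5 <- r3,r1: IF@2 ID@3 stall=0 (-) EX@4 MEM@5 WB@6
I2 ld r5 <- r5: IF@3 ID@4 stall=2 (RAW on I1.r5 (WB@6)) EX@7 MEM@8 WB@9
I3 add r3 <- r2,r1: IF@4 ID@7 stall=0 (-) EX@8 MEM@9 WB@10
I4 mul r3 <- r3,r3: IF@7 ID@8 stall=2 (RAW on I3.r3 (WB@10)) EX@11 MEM@12 WB@13
I5 mul r5 <- r3,r4: IF@8 ID@11 stall=2 (RAW on I4.r3 (WB@13)) EX@14 MEM@15 WB@16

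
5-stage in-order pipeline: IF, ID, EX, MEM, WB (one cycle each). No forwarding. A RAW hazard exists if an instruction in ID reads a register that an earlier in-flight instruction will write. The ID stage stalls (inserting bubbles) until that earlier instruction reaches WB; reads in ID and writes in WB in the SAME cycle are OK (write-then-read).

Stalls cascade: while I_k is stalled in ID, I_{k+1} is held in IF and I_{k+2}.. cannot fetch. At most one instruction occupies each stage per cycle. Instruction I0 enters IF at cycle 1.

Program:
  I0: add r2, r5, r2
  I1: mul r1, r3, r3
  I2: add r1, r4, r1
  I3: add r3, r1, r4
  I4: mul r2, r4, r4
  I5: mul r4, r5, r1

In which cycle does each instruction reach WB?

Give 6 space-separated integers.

Answer: 5 6 9 12 13 14

Derivation:
I0 add r2 <- r5,r2: IF@1 ID@2 stall=0 (-) EX@3 MEM@4 WB@5
I1 mul r1 <- r3,r3: IF@2 ID@3 stall=0 (-) EX@4 MEM@5 WB@6
I2 add r1 <- r4,r1: IF@3 ID@4 stall=2 (RAW on I1.r1 (WB@6)) EX@7 MEM@8 WB@9
I3 add r3 <- r1,r4: IF@4 ID@7 stall=2 (RAW on I2.r1 (WB@9)) EX@10 MEM@11 WB@12
I4 mul r2 <- r4,r4: IF@7 ID@10 stall=0 (-) EX@11 MEM@12 WB@13
I5 mul r4 <- r5,r1: IF@10 ID@11 stall=0 (-) EX@12 MEM@13 WB@14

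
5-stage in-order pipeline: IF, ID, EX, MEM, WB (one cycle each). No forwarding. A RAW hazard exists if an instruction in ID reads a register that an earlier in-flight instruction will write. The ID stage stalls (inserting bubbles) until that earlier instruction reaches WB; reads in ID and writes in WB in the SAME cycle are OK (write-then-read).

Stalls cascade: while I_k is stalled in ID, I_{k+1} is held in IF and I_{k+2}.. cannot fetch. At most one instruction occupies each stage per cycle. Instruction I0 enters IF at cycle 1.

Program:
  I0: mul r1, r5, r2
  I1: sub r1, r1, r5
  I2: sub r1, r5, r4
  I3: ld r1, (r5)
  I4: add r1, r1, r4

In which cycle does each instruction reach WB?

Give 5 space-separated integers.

Answer: 5 8 9 10 13

Derivation:
I0 mul r1 <- r5,r2: IF@1 ID@2 stall=0 (-) EX@3 MEM@4 WB@5
I1 sub r1 <- r1,r5: IF@2 ID@3 stall=2 (RAW on I0.r1 (WB@5)) EX@6 MEM@7 WB@8
I2 sub r1 <- r5,r4: IF@3 ID@6 stall=0 (-) EX@7 MEM@8 WB@9
I3 ld r1 <- r5: IF@6 ID@7 stall=0 (-) EX@8 MEM@9 WB@10
I4 add r1 <- r1,r4: IF@7 ID@8 stall=2 (RAW on I3.r1 (WB@10)) EX@11 MEM@12 WB@13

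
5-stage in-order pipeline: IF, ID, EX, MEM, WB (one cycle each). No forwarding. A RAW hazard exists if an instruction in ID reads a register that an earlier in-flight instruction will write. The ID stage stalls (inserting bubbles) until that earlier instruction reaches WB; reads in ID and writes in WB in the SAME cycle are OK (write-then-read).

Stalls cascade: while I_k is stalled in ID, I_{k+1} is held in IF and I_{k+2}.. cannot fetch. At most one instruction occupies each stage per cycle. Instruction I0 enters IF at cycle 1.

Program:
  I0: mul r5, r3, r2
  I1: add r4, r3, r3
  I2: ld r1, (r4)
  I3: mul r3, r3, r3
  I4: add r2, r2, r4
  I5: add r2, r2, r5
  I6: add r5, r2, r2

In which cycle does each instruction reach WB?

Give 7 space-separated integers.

Answer: 5 6 9 10 11 14 17

Derivation:
I0 mul r5 <- r3,r2: IF@1 ID@2 stall=0 (-) EX@3 MEM@4 WB@5
I1 add r4 <- r3,r3: IF@2 ID@3 stall=0 (-) EX@4 MEM@5 WB@6
I2 ld r1 <- r4: IF@3 ID@4 stall=2 (RAW on I1.r4 (WB@6)) EX@7 MEM@8 WB@9
I3 mul r3 <- r3,r3: IF@4 ID@7 stall=0 (-) EX@8 MEM@9 WB@10
I4 add r2 <- r2,r4: IF@7 ID@8 stall=0 (-) EX@9 MEM@10 WB@11
I5 add r2 <- r2,r5: IF@8 ID@9 stall=2 (RAW on I4.r2 (WB@11)) EX@12 MEM@13 WB@14
I6 add r5 <- r2,r2: IF@9 ID@12 stall=2 (RAW on I5.r2 (WB@14)) EX@15 MEM@16 WB@17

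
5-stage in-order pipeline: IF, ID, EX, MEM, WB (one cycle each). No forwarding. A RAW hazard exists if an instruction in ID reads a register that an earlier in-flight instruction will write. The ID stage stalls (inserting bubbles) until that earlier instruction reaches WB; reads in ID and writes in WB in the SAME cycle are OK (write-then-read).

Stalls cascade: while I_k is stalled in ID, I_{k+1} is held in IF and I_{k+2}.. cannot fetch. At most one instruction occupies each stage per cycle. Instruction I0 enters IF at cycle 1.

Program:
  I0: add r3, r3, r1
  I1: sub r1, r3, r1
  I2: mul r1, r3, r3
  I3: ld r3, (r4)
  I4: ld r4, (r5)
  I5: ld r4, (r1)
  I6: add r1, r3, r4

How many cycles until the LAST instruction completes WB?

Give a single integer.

Answer: 15

Derivation:
I0 add r3 <- r3,r1: IF@1 ID@2 stall=0 (-) EX@3 MEM@4 WB@5
I1 sub r1 <- r3,r1: IF@2 ID@3 stall=2 (RAW on I0.r3 (WB@5)) EX@6 MEM@7 WB@8
I2 mul r1 <- r3,r3: IF@3 ID@6 stall=0 (-) EX@7 MEM@8 WB@9
I3 ld r3 <- r4: IF@6 ID@7 stall=0 (-) EX@8 MEM@9 WB@10
I4 ld r4 <- r5: IF@7 ID@8 stall=0 (-) EX@9 MEM@10 WB@11
I5 ld r4 <- r1: IF@8 ID@9 stall=0 (-) EX@10 MEM@11 WB@12
I6 add r1 <- r3,r4: IF@9 ID@10 stall=2 (RAW on I5.r4 (WB@12)) EX@13 MEM@14 WB@15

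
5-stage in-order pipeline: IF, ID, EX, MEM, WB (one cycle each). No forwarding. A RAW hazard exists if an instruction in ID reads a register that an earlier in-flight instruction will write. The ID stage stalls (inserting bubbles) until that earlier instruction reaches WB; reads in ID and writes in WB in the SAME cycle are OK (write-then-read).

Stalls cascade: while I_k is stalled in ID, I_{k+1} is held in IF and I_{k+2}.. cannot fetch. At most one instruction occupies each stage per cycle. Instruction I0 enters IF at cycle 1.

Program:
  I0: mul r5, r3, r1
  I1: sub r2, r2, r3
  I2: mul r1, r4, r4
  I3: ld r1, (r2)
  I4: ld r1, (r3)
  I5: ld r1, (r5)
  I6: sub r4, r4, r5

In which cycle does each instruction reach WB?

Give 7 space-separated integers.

Answer: 5 6 7 9 10 11 12

Derivation:
I0 mul r5 <- r3,r1: IF@1 ID@2 stall=0 (-) EX@3 MEM@4 WB@5
I1 sub r2 <- r2,r3: IF@2 ID@3 stall=0 (-) EX@4 MEM@5 WB@6
I2 mul r1 <- r4,r4: IF@3 ID@4 stall=0 (-) EX@5 MEM@6 WB@7
I3 ld r1 <- r2: IF@4 ID@5 stall=1 (RAW on I1.r2 (WB@6)) EX@7 MEM@8 WB@9
I4 ld r1 <- r3: IF@5 ID@7 stall=0 (-) EX@8 MEM@9 WB@10
I5 ld r1 <- r5: IF@7 ID@8 stall=0 (-) EX@9 MEM@10 WB@11
I6 sub r4 <- r4,r5: IF@8 ID@9 stall=0 (-) EX@10 MEM@11 WB@12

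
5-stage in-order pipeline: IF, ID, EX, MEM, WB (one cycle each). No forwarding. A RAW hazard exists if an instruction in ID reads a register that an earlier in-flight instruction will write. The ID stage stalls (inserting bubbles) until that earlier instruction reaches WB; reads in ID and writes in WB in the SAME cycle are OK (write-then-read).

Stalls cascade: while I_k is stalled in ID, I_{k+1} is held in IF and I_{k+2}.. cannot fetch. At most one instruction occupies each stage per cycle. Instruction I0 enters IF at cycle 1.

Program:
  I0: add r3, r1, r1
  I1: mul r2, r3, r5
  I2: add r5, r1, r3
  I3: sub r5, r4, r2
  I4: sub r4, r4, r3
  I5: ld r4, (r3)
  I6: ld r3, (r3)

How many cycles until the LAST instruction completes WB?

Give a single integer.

I0 add r3 <- r1,r1: IF@1 ID@2 stall=0 (-) EX@3 MEM@4 WB@5
I1 mul r2 <- r3,r5: IF@2 ID@3 stall=2 (RAW on I0.r3 (WB@5)) EX@6 MEM@7 WB@8
I2 add r5 <- r1,r3: IF@3 ID@6 stall=0 (-) EX@7 MEM@8 WB@9
I3 sub r5 <- r4,r2: IF@6 ID@7 stall=1 (RAW on I1.r2 (WB@8)) EX@9 MEM@10 WB@11
I4 sub r4 <- r4,r3: IF@7 ID@9 stall=0 (-) EX@10 MEM@11 WB@12
I5 ld r4 <- r3: IF@9 ID@10 stall=0 (-) EX@11 MEM@12 WB@13
I6 ld r3 <- r3: IF@10 ID@11 stall=0 (-) EX@12 MEM@13 WB@14

Answer: 14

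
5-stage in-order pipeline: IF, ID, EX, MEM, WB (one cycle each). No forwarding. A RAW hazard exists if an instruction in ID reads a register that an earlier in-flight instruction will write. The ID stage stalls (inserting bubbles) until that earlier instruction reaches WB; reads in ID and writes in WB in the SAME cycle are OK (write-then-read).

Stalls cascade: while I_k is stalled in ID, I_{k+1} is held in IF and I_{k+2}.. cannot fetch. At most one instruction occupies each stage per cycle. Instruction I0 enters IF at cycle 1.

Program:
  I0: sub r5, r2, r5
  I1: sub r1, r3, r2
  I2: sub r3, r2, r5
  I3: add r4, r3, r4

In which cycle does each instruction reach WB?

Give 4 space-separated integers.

Answer: 5 6 8 11

Derivation:
I0 sub r5 <- r2,r5: IF@1 ID@2 stall=0 (-) EX@3 MEM@4 WB@5
I1 sub r1 <- r3,r2: IF@2 ID@3 stall=0 (-) EX@4 MEM@5 WB@6
I2 sub r3 <- r2,r5: IF@3 ID@4 stall=1 (RAW on I0.r5 (WB@5)) EX@6 MEM@7 WB@8
I3 add r4 <- r3,r4: IF@4 ID@6 stall=2 (RAW on I2.r3 (WB@8)) EX@9 MEM@10 WB@11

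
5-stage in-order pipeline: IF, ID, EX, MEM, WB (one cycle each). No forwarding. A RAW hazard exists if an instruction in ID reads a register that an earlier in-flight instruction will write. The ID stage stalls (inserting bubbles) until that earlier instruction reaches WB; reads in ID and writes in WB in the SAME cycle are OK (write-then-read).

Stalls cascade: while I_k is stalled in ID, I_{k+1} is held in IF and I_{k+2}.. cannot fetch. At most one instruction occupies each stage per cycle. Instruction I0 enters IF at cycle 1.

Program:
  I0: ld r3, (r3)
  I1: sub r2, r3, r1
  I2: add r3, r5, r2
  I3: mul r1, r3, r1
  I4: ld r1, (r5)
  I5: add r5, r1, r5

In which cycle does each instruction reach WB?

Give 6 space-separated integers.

Answer: 5 8 11 14 15 18

Derivation:
I0 ld r3 <- r3: IF@1 ID@2 stall=0 (-) EX@3 MEM@4 WB@5
I1 sub r2 <- r3,r1: IF@2 ID@3 stall=2 (RAW on I0.r3 (WB@5)) EX@6 MEM@7 WB@8
I2 add r3 <- r5,r2: IF@3 ID@6 stall=2 (RAW on I1.r2 (WB@8)) EX@9 MEM@10 WB@11
I3 mul r1 <- r3,r1: IF@6 ID@9 stall=2 (RAW on I2.r3 (WB@11)) EX@12 MEM@13 WB@14
I4 ld r1 <- r5: IF@9 ID@12 stall=0 (-) EX@13 MEM@14 WB@15
I5 add r5 <- r1,r5: IF@12 ID@13 stall=2 (RAW on I4.r1 (WB@15)) EX@16 MEM@17 WB@18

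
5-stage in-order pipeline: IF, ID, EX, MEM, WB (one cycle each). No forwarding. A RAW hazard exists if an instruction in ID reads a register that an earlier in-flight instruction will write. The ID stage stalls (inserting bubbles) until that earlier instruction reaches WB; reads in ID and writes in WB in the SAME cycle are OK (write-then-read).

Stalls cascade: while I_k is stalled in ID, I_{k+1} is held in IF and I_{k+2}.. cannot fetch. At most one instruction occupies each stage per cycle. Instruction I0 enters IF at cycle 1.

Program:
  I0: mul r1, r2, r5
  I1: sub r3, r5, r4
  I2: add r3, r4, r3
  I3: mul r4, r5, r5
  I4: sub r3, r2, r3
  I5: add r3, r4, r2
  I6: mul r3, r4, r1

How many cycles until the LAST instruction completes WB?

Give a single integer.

I0 mul r1 <- r2,r5: IF@1 ID@2 stall=0 (-) EX@3 MEM@4 WB@5
I1 sub r3 <- r5,r4: IF@2 ID@3 stall=0 (-) EX@4 MEM@5 WB@6
I2 add r3 <- r4,r3: IF@3 ID@4 stall=2 (RAW on I1.r3 (WB@6)) EX@7 MEM@8 WB@9
I3 mul r4 <- r5,r5: IF@4 ID@7 stall=0 (-) EX@8 MEM@9 WB@10
I4 sub r3 <- r2,r3: IF@7 ID@8 stall=1 (RAW on I2.r3 (WB@9)) EX@10 MEM@11 WB@12
I5 add r3 <- r4,r2: IF@8 ID@10 stall=0 (-) EX@11 MEM@12 WB@13
I6 mul r3 <- r4,r1: IF@10 ID@11 stall=0 (-) EX@12 MEM@13 WB@14

Answer: 14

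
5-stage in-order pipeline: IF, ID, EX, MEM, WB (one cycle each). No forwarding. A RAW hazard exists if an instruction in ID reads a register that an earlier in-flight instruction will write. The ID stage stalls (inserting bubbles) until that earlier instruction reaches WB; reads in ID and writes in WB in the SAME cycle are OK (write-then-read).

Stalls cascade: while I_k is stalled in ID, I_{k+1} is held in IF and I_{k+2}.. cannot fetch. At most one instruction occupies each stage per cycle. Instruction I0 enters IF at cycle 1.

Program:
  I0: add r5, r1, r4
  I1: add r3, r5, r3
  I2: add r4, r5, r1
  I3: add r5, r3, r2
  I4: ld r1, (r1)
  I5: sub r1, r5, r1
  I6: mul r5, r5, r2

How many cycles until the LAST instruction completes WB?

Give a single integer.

I0 add r5 <- r1,r4: IF@1 ID@2 stall=0 (-) EX@3 MEM@4 WB@5
I1 add r3 <- r5,r3: IF@2 ID@3 stall=2 (RAW on I0.r5 (WB@5)) EX@6 MEM@7 WB@8
I2 add r4 <- r5,r1: IF@3 ID@6 stall=0 (-) EX@7 MEM@8 WB@9
I3 add r5 <- r3,r2: IF@6 ID@7 stall=1 (RAW on I1.r3 (WB@8)) EX@9 MEM@10 WB@11
I4 ld r1 <- r1: IF@7 ID@9 stall=0 (-) EX@10 MEM@11 WB@12
I5 sub r1 <- r5,r1: IF@9 ID@10 stall=2 (RAW on I4.r1 (WB@12)) EX@13 MEM@14 WB@15
I6 mul r5 <- r5,r2: IF@10 ID@13 stall=0 (-) EX@14 MEM@15 WB@16

Answer: 16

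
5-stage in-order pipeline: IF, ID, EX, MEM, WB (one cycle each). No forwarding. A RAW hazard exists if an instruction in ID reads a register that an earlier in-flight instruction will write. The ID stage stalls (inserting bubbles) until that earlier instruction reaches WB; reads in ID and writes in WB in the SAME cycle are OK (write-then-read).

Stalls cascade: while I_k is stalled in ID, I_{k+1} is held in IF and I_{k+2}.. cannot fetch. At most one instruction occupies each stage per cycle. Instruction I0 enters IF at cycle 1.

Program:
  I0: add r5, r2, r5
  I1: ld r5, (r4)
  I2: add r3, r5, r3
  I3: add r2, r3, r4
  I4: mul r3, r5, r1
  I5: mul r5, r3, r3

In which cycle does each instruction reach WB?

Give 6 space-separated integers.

Answer: 5 6 9 12 13 16

Derivation:
I0 add r5 <- r2,r5: IF@1 ID@2 stall=0 (-) EX@3 MEM@4 WB@5
I1 ld r5 <- r4: IF@2 ID@3 stall=0 (-) EX@4 MEM@5 WB@6
I2 add r3 <- r5,r3: IF@3 ID@4 stall=2 (RAW on I1.r5 (WB@6)) EX@7 MEM@8 WB@9
I3 add r2 <- r3,r4: IF@4 ID@7 stall=2 (RAW on I2.r3 (WB@9)) EX@10 MEM@11 WB@12
I4 mul r3 <- r5,r1: IF@7 ID@10 stall=0 (-) EX@11 MEM@12 WB@13
I5 mul r5 <- r3,r3: IF@10 ID@11 stall=2 (RAW on I4.r3 (WB@13)) EX@14 MEM@15 WB@16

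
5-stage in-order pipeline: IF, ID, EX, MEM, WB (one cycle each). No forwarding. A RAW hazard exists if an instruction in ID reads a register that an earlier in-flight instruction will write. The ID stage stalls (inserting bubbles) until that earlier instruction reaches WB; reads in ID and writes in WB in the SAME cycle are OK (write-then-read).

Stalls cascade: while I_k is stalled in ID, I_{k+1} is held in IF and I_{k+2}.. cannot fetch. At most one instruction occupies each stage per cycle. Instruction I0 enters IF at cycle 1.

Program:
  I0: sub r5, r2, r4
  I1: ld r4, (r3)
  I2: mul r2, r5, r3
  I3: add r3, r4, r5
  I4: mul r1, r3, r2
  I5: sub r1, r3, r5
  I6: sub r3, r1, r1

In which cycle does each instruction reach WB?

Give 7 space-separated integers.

I0 sub r5 <- r2,r4: IF@1 ID@2 stall=0 (-) EX@3 MEM@4 WB@5
I1 ld r4 <- r3: IF@2 ID@3 stall=0 (-) EX@4 MEM@5 WB@6
I2 mul r2 <- r5,r3: IF@3 ID@4 stall=1 (RAW on I0.r5 (WB@5)) EX@6 MEM@7 WB@8
I3 add r3 <- r4,r5: IF@4 ID@6 stall=0 (-) EX@7 MEM@8 WB@9
I4 mul r1 <- r3,r2: IF@6 ID@7 stall=2 (RAW on I3.r3 (WB@9)) EX@10 MEM@11 WB@12
I5 sub r1 <- r3,r5: IF@7 ID@10 stall=0 (-) EX@11 MEM@12 WB@13
I6 sub r3 <- r1,r1: IF@10 ID@11 stall=2 (RAW on I5.r1 (WB@13)) EX@14 MEM@15 WB@16

Answer: 5 6 8 9 12 13 16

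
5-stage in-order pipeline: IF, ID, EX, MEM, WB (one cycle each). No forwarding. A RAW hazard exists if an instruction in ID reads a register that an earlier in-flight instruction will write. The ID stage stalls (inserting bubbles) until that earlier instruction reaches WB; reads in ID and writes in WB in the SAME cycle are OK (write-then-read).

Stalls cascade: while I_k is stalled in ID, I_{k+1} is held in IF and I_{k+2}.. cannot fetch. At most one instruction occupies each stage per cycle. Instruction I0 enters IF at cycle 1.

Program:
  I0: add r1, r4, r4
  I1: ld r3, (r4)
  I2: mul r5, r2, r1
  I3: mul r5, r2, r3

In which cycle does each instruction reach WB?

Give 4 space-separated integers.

Answer: 5 6 8 9

Derivation:
I0 add r1 <- r4,r4: IF@1 ID@2 stall=0 (-) EX@3 MEM@4 WB@5
I1 ld r3 <- r4: IF@2 ID@3 stall=0 (-) EX@4 MEM@5 WB@6
I2 mul r5 <- r2,r1: IF@3 ID@4 stall=1 (RAW on I0.r1 (WB@5)) EX@6 MEM@7 WB@8
I3 mul r5 <- r2,r3: IF@4 ID@6 stall=0 (-) EX@7 MEM@8 WB@9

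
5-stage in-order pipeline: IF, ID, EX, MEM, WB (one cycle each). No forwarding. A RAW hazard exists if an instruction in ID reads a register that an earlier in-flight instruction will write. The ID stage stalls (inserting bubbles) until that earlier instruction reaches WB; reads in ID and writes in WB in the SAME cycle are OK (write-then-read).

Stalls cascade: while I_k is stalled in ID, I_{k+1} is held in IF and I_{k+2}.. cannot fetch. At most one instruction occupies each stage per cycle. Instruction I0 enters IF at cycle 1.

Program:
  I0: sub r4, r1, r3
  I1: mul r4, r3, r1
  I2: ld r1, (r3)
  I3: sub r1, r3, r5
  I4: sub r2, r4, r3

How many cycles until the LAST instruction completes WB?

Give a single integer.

Answer: 9

Derivation:
I0 sub r4 <- r1,r3: IF@1 ID@2 stall=0 (-) EX@3 MEM@4 WB@5
I1 mul r4 <- r3,r1: IF@2 ID@3 stall=0 (-) EX@4 MEM@5 WB@6
I2 ld r1 <- r3: IF@3 ID@4 stall=0 (-) EX@5 MEM@6 WB@7
I3 sub r1 <- r3,r5: IF@4 ID@5 stall=0 (-) EX@6 MEM@7 WB@8
I4 sub r2 <- r4,r3: IF@5 ID@6 stall=0 (-) EX@7 MEM@8 WB@9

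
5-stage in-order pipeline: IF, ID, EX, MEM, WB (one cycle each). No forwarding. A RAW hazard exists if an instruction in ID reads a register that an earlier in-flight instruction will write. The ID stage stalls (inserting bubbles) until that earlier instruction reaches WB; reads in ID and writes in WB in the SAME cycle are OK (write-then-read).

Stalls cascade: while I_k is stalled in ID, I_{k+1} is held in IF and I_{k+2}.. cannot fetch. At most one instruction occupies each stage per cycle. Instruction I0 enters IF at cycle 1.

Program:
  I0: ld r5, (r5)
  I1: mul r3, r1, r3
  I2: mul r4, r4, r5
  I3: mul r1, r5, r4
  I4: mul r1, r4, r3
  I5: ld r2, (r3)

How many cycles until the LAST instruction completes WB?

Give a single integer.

Answer: 13

Derivation:
I0 ld r5 <- r5: IF@1 ID@2 stall=0 (-) EX@3 MEM@4 WB@5
I1 mul r3 <- r1,r3: IF@2 ID@3 stall=0 (-) EX@4 MEM@5 WB@6
I2 mul r4 <- r4,r5: IF@3 ID@4 stall=1 (RAW on I0.r5 (WB@5)) EX@6 MEM@7 WB@8
I3 mul r1 <- r5,r4: IF@4 ID@6 stall=2 (RAW on I2.r4 (WB@8)) EX@9 MEM@10 WB@11
I4 mul r1 <- r4,r3: IF@6 ID@9 stall=0 (-) EX@10 MEM@11 WB@12
I5 ld r2 <- r3: IF@9 ID@10 stall=0 (-) EX@11 MEM@12 WB@13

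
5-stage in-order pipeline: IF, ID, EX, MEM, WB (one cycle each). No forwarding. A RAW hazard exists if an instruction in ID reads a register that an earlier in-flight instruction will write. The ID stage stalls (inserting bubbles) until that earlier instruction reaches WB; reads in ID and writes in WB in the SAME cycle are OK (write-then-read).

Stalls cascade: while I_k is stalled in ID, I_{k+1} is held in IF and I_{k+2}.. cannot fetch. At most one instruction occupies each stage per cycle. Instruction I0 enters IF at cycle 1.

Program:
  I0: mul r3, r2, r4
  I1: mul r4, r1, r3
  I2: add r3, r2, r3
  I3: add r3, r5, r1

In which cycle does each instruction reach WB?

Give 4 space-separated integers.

I0 mul r3 <- r2,r4: IF@1 ID@2 stall=0 (-) EX@3 MEM@4 WB@5
I1 mul r4 <- r1,r3: IF@2 ID@3 stall=2 (RAW on I0.r3 (WB@5)) EX@6 MEM@7 WB@8
I2 add r3 <- r2,r3: IF@3 ID@6 stall=0 (-) EX@7 MEM@8 WB@9
I3 add r3 <- r5,r1: IF@6 ID@7 stall=0 (-) EX@8 MEM@9 WB@10

Answer: 5 8 9 10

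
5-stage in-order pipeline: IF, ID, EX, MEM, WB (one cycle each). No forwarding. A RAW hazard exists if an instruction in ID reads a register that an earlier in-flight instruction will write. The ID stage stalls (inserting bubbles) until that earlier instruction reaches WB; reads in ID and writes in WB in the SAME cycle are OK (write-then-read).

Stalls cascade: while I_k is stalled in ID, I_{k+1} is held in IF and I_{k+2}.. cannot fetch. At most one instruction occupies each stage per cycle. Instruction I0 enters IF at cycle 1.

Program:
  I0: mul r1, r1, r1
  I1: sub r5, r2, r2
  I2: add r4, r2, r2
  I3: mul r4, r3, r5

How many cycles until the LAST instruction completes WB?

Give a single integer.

I0 mul r1 <- r1,r1: IF@1 ID@2 stall=0 (-) EX@3 MEM@4 WB@5
I1 sub r5 <- r2,r2: IF@2 ID@3 stall=0 (-) EX@4 MEM@5 WB@6
I2 add r4 <- r2,r2: IF@3 ID@4 stall=0 (-) EX@5 MEM@6 WB@7
I3 mul r4 <- r3,r5: IF@4 ID@5 stall=1 (RAW on I1.r5 (WB@6)) EX@7 MEM@8 WB@9

Answer: 9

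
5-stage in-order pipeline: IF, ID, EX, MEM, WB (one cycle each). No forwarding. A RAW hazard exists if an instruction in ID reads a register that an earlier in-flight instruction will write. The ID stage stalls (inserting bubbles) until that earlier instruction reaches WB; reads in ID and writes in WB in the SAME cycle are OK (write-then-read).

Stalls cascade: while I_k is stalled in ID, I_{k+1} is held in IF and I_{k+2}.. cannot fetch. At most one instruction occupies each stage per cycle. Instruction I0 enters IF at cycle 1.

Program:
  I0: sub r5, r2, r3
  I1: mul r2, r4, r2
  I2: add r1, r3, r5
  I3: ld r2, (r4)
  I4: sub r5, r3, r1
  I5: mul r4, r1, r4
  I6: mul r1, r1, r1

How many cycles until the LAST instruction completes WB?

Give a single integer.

I0 sub r5 <- r2,r3: IF@1 ID@2 stall=0 (-) EX@3 MEM@4 WB@5
I1 mul r2 <- r4,r2: IF@2 ID@3 stall=0 (-) EX@4 MEM@5 WB@6
I2 add r1 <- r3,r5: IF@3 ID@4 stall=1 (RAW on I0.r5 (WB@5)) EX@6 MEM@7 WB@8
I3 ld r2 <- r4: IF@4 ID@6 stall=0 (-) EX@7 MEM@8 WB@9
I4 sub r5 <- r3,r1: IF@6 ID@7 stall=1 (RAW on I2.r1 (WB@8)) EX@9 MEM@10 WB@11
I5 mul r4 <- r1,r4: IF@7 ID@9 stall=0 (-) EX@10 MEM@11 WB@12
I6 mul r1 <- r1,r1: IF@9 ID@10 stall=0 (-) EX@11 MEM@12 WB@13

Answer: 13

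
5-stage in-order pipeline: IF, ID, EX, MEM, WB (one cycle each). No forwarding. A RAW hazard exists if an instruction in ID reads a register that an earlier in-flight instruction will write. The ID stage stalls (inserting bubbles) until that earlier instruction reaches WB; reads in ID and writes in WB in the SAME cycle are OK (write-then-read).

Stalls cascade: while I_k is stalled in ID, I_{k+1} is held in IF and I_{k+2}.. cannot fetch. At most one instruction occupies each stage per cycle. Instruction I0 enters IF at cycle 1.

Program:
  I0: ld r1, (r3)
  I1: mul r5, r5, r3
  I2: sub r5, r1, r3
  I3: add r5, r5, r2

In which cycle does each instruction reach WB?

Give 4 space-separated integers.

Answer: 5 6 8 11

Derivation:
I0 ld r1 <- r3: IF@1 ID@2 stall=0 (-) EX@3 MEM@4 WB@5
I1 mul r5 <- r5,r3: IF@2 ID@3 stall=0 (-) EX@4 MEM@5 WB@6
I2 sub r5 <- r1,r3: IF@3 ID@4 stall=1 (RAW on I0.r1 (WB@5)) EX@6 MEM@7 WB@8
I3 add r5 <- r5,r2: IF@4 ID@6 stall=2 (RAW on I2.r5 (WB@8)) EX@9 MEM@10 WB@11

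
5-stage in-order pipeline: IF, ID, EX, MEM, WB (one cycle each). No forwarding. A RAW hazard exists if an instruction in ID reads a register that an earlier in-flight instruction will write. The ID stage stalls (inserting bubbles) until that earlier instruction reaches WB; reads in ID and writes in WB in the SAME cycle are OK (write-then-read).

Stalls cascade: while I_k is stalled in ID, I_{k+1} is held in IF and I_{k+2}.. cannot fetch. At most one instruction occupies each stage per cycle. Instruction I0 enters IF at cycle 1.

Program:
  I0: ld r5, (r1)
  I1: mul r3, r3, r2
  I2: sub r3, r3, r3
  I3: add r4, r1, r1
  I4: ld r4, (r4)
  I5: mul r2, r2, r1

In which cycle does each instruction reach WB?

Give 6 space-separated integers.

Answer: 5 6 9 10 13 14

Derivation:
I0 ld r5 <- r1: IF@1 ID@2 stall=0 (-) EX@3 MEM@4 WB@5
I1 mul r3 <- r3,r2: IF@2 ID@3 stall=0 (-) EX@4 MEM@5 WB@6
I2 sub r3 <- r3,r3: IF@3 ID@4 stall=2 (RAW on I1.r3 (WB@6)) EX@7 MEM@8 WB@9
I3 add r4 <- r1,r1: IF@4 ID@7 stall=0 (-) EX@8 MEM@9 WB@10
I4 ld r4 <- r4: IF@7 ID@8 stall=2 (RAW on I3.r4 (WB@10)) EX@11 MEM@12 WB@13
I5 mul r2 <- r2,r1: IF@8 ID@11 stall=0 (-) EX@12 MEM@13 WB@14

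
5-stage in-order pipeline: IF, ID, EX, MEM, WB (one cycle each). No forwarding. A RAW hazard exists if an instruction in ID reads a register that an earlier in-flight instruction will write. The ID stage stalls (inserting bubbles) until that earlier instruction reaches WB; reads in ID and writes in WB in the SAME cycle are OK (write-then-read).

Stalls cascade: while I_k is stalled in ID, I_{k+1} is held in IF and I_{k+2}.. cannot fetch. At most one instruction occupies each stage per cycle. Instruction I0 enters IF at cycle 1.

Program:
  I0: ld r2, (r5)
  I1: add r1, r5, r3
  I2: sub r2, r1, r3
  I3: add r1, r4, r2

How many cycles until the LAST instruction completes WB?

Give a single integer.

Answer: 12

Derivation:
I0 ld r2 <- r5: IF@1 ID@2 stall=0 (-) EX@3 MEM@4 WB@5
I1 add r1 <- r5,r3: IF@2 ID@3 stall=0 (-) EX@4 MEM@5 WB@6
I2 sub r2 <- r1,r3: IF@3 ID@4 stall=2 (RAW on I1.r1 (WB@6)) EX@7 MEM@8 WB@9
I3 add r1 <- r4,r2: IF@4 ID@7 stall=2 (RAW on I2.r2 (WB@9)) EX@10 MEM@11 WB@12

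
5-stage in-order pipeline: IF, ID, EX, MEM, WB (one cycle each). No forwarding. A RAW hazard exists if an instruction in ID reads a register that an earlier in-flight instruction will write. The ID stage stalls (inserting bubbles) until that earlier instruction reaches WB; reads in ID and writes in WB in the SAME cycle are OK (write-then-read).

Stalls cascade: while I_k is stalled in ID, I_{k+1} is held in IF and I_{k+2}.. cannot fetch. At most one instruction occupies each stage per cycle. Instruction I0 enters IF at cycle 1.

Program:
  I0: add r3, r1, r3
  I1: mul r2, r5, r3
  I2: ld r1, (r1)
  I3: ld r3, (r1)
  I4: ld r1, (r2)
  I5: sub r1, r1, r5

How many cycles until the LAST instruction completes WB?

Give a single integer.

Answer: 16

Derivation:
I0 add r3 <- r1,r3: IF@1 ID@2 stall=0 (-) EX@3 MEM@4 WB@5
I1 mul r2 <- r5,r3: IF@2 ID@3 stall=2 (RAW on I0.r3 (WB@5)) EX@6 MEM@7 WB@8
I2 ld r1 <- r1: IF@3 ID@6 stall=0 (-) EX@7 MEM@8 WB@9
I3 ld r3 <- r1: IF@6 ID@7 stall=2 (RAW on I2.r1 (WB@9)) EX@10 MEM@11 WB@12
I4 ld r1 <- r2: IF@7 ID@10 stall=0 (-) EX@11 MEM@12 WB@13
I5 sub r1 <- r1,r5: IF@10 ID@11 stall=2 (RAW on I4.r1 (WB@13)) EX@14 MEM@15 WB@16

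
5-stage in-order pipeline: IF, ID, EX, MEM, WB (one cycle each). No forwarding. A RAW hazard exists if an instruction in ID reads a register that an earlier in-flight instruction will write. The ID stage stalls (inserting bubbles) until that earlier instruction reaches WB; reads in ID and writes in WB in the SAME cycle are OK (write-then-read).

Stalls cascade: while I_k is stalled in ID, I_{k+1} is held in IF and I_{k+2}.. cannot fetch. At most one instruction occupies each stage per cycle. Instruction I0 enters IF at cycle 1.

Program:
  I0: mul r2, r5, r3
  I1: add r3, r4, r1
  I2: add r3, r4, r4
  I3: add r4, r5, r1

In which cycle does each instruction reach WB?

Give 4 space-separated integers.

Answer: 5 6 7 8

Derivation:
I0 mul r2 <- r5,r3: IF@1 ID@2 stall=0 (-) EX@3 MEM@4 WB@5
I1 add r3 <- r4,r1: IF@2 ID@3 stall=0 (-) EX@4 MEM@5 WB@6
I2 add r3 <- r4,r4: IF@3 ID@4 stall=0 (-) EX@5 MEM@6 WB@7
I3 add r4 <- r5,r1: IF@4 ID@5 stall=0 (-) EX@6 MEM@7 WB@8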